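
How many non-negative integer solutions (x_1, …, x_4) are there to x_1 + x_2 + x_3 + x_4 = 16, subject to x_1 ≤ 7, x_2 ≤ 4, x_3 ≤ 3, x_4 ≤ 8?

Without the upper bounds there are C(19,3) = 969 ways to split 16 among 4 variables.
Subtract solutions that violate a single cap (substitute x_i' = x_i − (cap_i+1)): x_1 ≥ 8 gives C(11,3) = 165; x_2 ≥ 5 gives C(14,3) = 364; x_3 ≥ 4 gives C(15,3) = 455; x_4 ≥ 9 gives C(10,3) = 120. Together 1104.
Add back pairs where two caps are both exceeded: 20 + 35 + 0 + 120 + 10 + 20 = 205.
By inclusion–exclusion the count is 969 − 1104 + 205 = 70.

70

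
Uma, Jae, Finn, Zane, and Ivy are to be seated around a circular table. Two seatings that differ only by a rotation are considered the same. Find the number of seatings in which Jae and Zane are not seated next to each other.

12

Without the restriction there are (4)! = 24 seatings.
Seatings with Jae beside Zane: treat them as a block with 2 internal orders, giving 2 × (3)! = 12.
Subtracting, 24 − 12 = 12.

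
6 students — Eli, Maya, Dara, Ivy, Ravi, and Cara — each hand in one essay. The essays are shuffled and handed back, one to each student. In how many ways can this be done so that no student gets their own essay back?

265

This is the derangement count D_6: permutations of 6 items with no fixed point.
By inclusion–exclusion this is Σ_{j=0}^{6} (−1)^j C(6,j)·(6−j)!.
Computing: 720 − 720 + 360 − 120 + 30 − 6 + 1 = 265.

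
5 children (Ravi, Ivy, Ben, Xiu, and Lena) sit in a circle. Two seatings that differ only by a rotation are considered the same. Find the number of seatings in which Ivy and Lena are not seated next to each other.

Without the restriction there are (4)! = 24 seatings.
Those with Ivy next to Lena: fuse the pair into one unit and seat 4 units around a circle — 2·(3)! = 12.
Subtracting, 24 − 12 = 12.

12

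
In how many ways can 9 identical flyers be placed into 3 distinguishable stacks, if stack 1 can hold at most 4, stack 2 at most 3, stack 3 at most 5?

10

By stars and bars, unrestricted non-negative solutions to x_1+…+x_3 = 9 number C(9+2,2) = 55.
Subtract solutions that violate a single cap (substitute x_i' = x_i − (cap_i+1)): x_1 ≥ 5 gives C(6,2) = 15; x_2 ≥ 4 gives C(7,2) = 21; x_3 ≥ 6 gives C(5,2) = 10. Together 46.
Add back pairs where two caps are both exceeded: 1 + 0 + 0 = 1.
By inclusion–exclusion the count is 55 − 46 + 1 = 10.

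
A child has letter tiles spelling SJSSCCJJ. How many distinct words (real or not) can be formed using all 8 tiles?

560

The 8 letters of SJSSCCJJ have repeats: C appearing twice, J appearing 3 times, and S appearing 3 times.
Dividing 8! = 40320 by 3!·3!·2! = 72 for the repeated letters gives 560.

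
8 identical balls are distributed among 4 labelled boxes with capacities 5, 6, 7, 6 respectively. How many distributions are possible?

146

Without the upper bounds there are C(11,3) = 165 ways to split 8 among 4 boxes.
Subtract solutions that violate a single cap (substitute x_i' = x_i − (cap_i+1)): x_1 ≥ 6 gives C(5,3) = 10; x_2 ≥ 7 gives C(4,3) = 4; x_3 ≥ 8 gives C(3,3) = 1; x_4 ≥ 7 gives C(4,3) = 4. Together 19.
No two caps can be exceeded simultaneously, so the pair terms are all 0.
By inclusion–exclusion the count is 165 − 19 + 0 = 146.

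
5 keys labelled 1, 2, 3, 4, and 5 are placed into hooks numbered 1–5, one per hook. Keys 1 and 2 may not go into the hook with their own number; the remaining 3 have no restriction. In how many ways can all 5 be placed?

78

Let Aᵢ (for i ∈ {1, 2}) be the placements that put key i in its forbidden hook. Any j of these fix j positions, leaving (5−j)! ways to fill the rest, and there are C(2,j) ways to pick which j.
By inclusion–exclusion, the number of valid placements is Σ_{j=0}^{2} (−1)^j C(2,j)·(5−j)!.
Computing: 120 − 48 + 6 = 78.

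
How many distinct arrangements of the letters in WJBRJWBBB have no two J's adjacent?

2940

There are 9!/(4!·2!·2!) = 3780 arrangements of WJBRJWBBB in total.
Arrangements with the J's together: treat JJ as one letter, giving (8)!/(4!·2!) = 840.
Subtracting, 3780 − 840 = 2940 arrangements keep the J's apart.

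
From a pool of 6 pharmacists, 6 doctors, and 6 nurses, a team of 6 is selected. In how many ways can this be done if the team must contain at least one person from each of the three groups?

Unrestricted: C(18,6) = 18564 ways to pick any 6 of the 18.
Selections missing a whole group: no pharmacists → C(12,6) = 924; no doctors → C(12,6) = 924; no nurses → C(12,6) = 924.
Add back selections omitting two groups (i.e. drawn from a single group): C(6,6) + C(6,6) + C(6,6) = 3.
By inclusion–exclusion: 18564 − 2772 + 3 = 15795.

15795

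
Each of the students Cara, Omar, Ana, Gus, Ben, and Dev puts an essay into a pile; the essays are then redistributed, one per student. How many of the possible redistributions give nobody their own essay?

Count assignments avoiding every fixed point. For any j of the 6 students fixed to their own essay, the other 6−j can be arranged in (6−j)! ways.
By inclusion–exclusion this is Σ_{j=0}^{6} (−1)^j C(6,j)·(6−j)!.
Computing: 720 − 720 + 360 − 120 + 30 − 6 + 1 = 265.

265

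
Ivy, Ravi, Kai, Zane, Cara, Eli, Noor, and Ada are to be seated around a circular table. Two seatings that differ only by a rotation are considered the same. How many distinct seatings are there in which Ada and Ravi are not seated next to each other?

3600

Without the restriction there are (7)! = 5040 seatings.
Seatings with Ada beside Ravi: treat them as a block with 2 internal orders, giving 2 × (6)! = 1440.
Subtracting, 5040 − 1440 = 3600.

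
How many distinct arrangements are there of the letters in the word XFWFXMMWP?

22680

Letter multiplicities in XFWFXMMWP: F×2, M×2, P×1, W×2, X×2.
So there are 9! / (2!·2!·2!·2!) = 22680 distinguishable arrangements.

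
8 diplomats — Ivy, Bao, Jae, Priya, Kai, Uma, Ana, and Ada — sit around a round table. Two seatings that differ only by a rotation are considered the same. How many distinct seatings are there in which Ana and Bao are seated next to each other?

1440

Treat {Ana, Bao} as one unit (2 internal orders) and seat the resulting 7 units around the table: (6)! circular arrangements.
So 2 × (6)! = 2 × 720 = 1440.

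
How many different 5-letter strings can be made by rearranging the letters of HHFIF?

The 5 letters of HHFIF have repeats: F appearing twice and H appearing twice.
Dividing 5! = 120 by 2!·2! = 4 for the repeated letters gives 30.

30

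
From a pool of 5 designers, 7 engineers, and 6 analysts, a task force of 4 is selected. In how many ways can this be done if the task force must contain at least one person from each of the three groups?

1575

With no constraint there are C(18,4) = 3060 possible selections.
Selections missing a whole group: no designers → C(13,4) = 715; no engineers → C(11,4) = 330; no analysts → C(12,4) = 495.
Add back selections omitting two groups (i.e. drawn from a single group): C(5,4) + C(7,4) + C(6,4) = 55.
By inclusion–exclusion: 3060 − 1540 + 55 = 1575.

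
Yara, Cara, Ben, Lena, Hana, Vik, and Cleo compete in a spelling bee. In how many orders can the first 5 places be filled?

2520

There are 7 choices for 1st place, 6 for 2nd, and so on down to 3 for position 5.
That gives 7 × 6 × 5 × 4 × 3 = 2520.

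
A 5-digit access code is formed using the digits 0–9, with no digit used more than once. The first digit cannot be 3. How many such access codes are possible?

27216

The first digit has 10−1 = 9 choices (anything except 3).
The remaining 4 digits are filled from the other 9 symbols without repetition: 9 × 8 × 7 × 6 = 3024.
Total: 9 × 3024 = 27216.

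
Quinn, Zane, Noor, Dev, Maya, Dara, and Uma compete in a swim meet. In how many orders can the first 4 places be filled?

840

This is an ordered selection of 4 from 7: P(7,4).
That gives 7 × 6 × 5 × 4 = 840.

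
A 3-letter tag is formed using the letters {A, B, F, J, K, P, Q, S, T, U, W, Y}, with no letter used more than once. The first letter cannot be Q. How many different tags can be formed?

1210

The first letter has 12−1 = 11 choices (anything except Q).
The remaining 2 letters are filled from the other 11 symbols without repetition: 11 × 10 = 110.
Total: 11 × 110 = 1210.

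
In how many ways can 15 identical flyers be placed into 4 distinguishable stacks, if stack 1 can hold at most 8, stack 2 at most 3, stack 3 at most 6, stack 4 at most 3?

48

By stars and bars, unrestricted non-negative solutions to x_1+…+x_4 = 15 number C(15+3,3) = 816.
Subtract solutions that violate a single cap (substitute x_i' = x_i − (cap_i+1)): x_1 ≥ 9 gives C(9,3) = 84; x_2 ≥ 4 gives C(14,3) = 364; x_3 ≥ 7 gives C(11,3) = 165; x_4 ≥ 4 gives C(14,3) = 364. Together 977.
Add back pairs where two caps are both exceeded: 10 + 0 + 10 + 35 + 120 + 35 = 210.
Subtract triples: 0 + 0 + 0 + 1 = 1.
By inclusion–exclusion the count is 816 − 977 + 210 − 1 = 48.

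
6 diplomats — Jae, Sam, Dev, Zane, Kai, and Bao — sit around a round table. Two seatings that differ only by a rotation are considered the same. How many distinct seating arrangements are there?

120

Seat Jae anywhere (absorbing the rotational symmetry), then permute the other 5: (5)! = 120.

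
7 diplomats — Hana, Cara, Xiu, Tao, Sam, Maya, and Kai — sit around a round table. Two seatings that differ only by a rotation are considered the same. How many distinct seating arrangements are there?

Seat Hana anywhere (absorbing the rotational symmetry), then permute the other 6: (6)! = 720.

720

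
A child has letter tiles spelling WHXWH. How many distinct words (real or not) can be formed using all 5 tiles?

30

WHXWH has 5 letters with H appearing twice and W appearing twice.
Dividing 5! = 120 by 2!·2! = 4 for the repeated letters gives 30.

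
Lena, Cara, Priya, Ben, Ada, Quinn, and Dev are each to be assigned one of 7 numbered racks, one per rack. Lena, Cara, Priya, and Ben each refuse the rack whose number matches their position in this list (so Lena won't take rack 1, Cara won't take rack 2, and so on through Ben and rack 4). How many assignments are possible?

2790

Let Aᵢ (for 1 ≤ i ≤ 4) be the placements that put person i in their forbidden rack. Any j of these fix j positions, leaving (7−j)! ways to fill the rest, and there are C(4,j) ways to pick which j.
By inclusion–exclusion, the number of valid placements is Σ_{j=0}^{4} (−1)^j C(4,j)·(7−j)!.
Computing: 5040 − 2880 + 720 − 96 + 6 = 2790.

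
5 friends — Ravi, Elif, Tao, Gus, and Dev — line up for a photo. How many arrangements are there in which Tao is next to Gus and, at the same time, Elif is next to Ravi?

24

Treat {Tao,Gus} as one block (2 orders) and {Elif,Ravi} as another (2 orders).
That leaves 3 units to arrange: 2 × 2 × 3! = 4 × 6 = 24.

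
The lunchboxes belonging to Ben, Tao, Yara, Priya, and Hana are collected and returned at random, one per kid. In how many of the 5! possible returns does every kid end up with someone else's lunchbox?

This is the derangement count D_5: permutations of 5 items with no fixed point.
By inclusion–exclusion this is Σ_{j=0}^{5} (−1)^j C(5,j)·(5−j)!.
Computing: 120 − 120 + 60 − 20 + 5 − 1 = 44.

44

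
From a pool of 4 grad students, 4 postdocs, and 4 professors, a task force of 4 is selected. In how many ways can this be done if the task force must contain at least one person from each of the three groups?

Unrestricted: C(12,4) = 495 ways to pick any 4 of the 12.
Selections missing a whole group: no grad students → C(8,4) = 70; no postdocs → C(8,4) = 70; no professors → C(8,4) = 70.
Add back selections omitting two groups (i.e. drawn from a single group): C(4,4) + C(4,4) + C(4,4) = 3.
By inclusion–exclusion: 495 − 210 + 3 = 288.

288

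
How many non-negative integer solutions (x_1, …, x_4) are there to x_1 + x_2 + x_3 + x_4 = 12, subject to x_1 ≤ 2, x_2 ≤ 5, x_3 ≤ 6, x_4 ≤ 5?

62

Without the upper bounds there are C(15,3) = 455 ways to split 12 among 4 variables.
Subtract solutions that violate a single cap (substitute x_i' = x_i − (cap_i+1)): x_1 ≥ 3 gives C(12,3) = 220; x_2 ≥ 6 gives C(9,3) = 84; x_3 ≥ 7 gives C(8,3) = 56; x_4 ≥ 6 gives C(9,3) = 84. Together 444.
Add back pairs where two caps are both exceeded: 20 + 10 + 20 + 0 + 1 + 0 = 51.
By inclusion–exclusion the count is 455 − 444 + 51 = 62.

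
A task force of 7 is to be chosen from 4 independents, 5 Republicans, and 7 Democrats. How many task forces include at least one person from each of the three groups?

Unrestricted: C(16,7) = 11440 ways to pick any 7 of the 16.
Selections missing a whole group: no independents → C(12,7) = 792; no Republicans → C(11,7) = 330; no Democrats → C(9,7) = 36.
Add back selections omitting two groups (i.e. drawn from a single group): C(4,7) + C(5,7) + C(7,7) = 1.
By inclusion–exclusion: 11440 − 1158 + 1 = 10283.

10283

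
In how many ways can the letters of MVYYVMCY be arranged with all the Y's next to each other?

Treat the 3 copies of Y as a single block. The multiset to arrange is then {YYY, C, M, M, V, V}, 6 items in all.
That gives (6)!/(2!·2!) = 180 arrangements.

180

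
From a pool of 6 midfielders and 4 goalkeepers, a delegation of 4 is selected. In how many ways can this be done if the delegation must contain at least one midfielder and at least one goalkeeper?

194

With no constraint there are C(10,4) = 210 possible selections.
Subtract selections that omit an entire group: no midfielders → C(4,4) = 1; no goalkeepers → C(6,4) = 15.
Both groups omitted at once is impossible, so 210 − 16 = 194.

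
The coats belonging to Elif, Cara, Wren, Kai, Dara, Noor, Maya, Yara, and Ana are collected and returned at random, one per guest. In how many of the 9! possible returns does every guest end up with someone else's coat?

133496

This is the derangement count D_9: permutations of 9 items with no fixed point.
By inclusion–exclusion this is Σ_{j=0}^{9} (−1)^j C(9,j)·(9−j)!.
Computing: 362880 − 362880 + 181440 − 60480 + 15120 − 3024 + 504 − 72 + 9 − 1 = 133496.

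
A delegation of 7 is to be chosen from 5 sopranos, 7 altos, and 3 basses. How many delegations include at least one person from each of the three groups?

5516

Total 7-person selections from all 15: C(15,7) = 6435.
Selections missing a whole group: no sopranos → C(10,7) = 120; no altos → C(8,7) = 8; no basses → C(12,7) = 792.
Add back selections omitting two groups (i.e. drawn from a single group): C(5,7) + C(7,7) + C(3,7) = 1.
By inclusion–exclusion: 6435 − 920 + 1 = 5516.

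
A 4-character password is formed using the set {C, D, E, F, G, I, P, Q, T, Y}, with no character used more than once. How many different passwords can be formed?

This is a permutation of 4 out of 10: P(10,4) = 10!/6!.
That product is 10 × 9 × 8 × 7 = 5040.

5040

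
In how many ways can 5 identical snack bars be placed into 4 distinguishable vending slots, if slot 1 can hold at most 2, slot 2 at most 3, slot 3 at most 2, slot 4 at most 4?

31

Ignoring the caps, the number of non-negative solutions to x_1+…+x_4 = 5 is C(8,3) = 56.
Subtract solutions that violate a single cap (substitute x_i' = x_i − (cap_i+1)): x_1 ≥ 3 gives C(5,3) = 10; x_2 ≥ 4 gives C(4,3) = 4; x_3 ≥ 3 gives C(5,3) = 10; x_4 ≥ 5 gives C(3,3) = 1. Together 25.
No two caps can be exceeded simultaneously, so the pair terms are all 0.
By inclusion–exclusion the count is 56 − 25 + 0 = 31.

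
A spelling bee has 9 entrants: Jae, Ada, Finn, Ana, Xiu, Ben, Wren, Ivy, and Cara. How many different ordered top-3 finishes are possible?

There are 9 choices for 1st place, 8 for 2nd, and 7 for 3rd.
That gives 9 × 8 × 7 = 504.

504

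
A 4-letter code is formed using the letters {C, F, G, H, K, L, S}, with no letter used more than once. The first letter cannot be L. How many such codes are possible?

The first letter has 7−1 = 6 choices (anything except L).
The remaining 3 letters are filled from the other 6 symbols without repetition: 6 × 5 × 4 = 120.
Total: 6 × 120 = 720.

720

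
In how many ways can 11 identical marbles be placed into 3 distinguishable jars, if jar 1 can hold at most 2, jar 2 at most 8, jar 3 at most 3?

6

Without the upper bounds there are C(13,2) = 78 ways to split 11 among 3 jars.
Subtract solutions that violate a single cap (substitute x_i' = x_i − (cap_i+1)): x_1 ≥ 3 gives C(10,2) = 45; x_2 ≥ 9 gives C(4,2) = 6; x_3 ≥ 4 gives C(9,2) = 36. Together 87.
Add back pairs where two caps are both exceeded: 0 + 15 + 0 = 15.
By inclusion–exclusion the count is 78 − 87 + 15 = 6.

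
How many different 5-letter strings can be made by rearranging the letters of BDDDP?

BDDDP has 5 letters with D appearing 3 times.
Dividing 5! = 120 by 3! = 6 for the repeated letters gives 20.

20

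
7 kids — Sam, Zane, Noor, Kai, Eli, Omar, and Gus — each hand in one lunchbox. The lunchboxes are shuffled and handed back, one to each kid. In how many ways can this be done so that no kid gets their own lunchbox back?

Count assignments avoiding every fixed point. For any j of the 7 kids fixed to their own lunchbox, the other 7−j can be arranged in (7−j)! ways.
By inclusion–exclusion this is Σ_{j=0}^{7} (−1)^j C(7,j)·(7−j)!.
Computing: 5040 − 5040 + 2520 − 840 + 210 − 42 + 7 − 1 = 1854.

1854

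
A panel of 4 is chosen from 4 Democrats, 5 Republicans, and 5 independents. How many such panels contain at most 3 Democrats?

1000

Split by how many Democrats are chosen (0 through 3).
Sum: C(4,0)·C(10,4) + C(4,1)·C(10,3) + C(4,2)·C(10,2) + C(4,3)·C(10,1) = 210 + 480 + 270 + 40 = 1000.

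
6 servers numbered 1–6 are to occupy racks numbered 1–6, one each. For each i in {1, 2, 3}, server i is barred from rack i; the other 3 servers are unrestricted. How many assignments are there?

426

Let Aᵢ (for i ∈ {1, 2, 3}) be the placements that put server i in its forbidden rack. Any j of these fix j positions, leaving (6−j)! ways to fill the rest, and there are C(3,j) ways to pick which j.
By inclusion–exclusion, the number of valid placements is Σ_{j=0}^{3} (−1)^j C(3,j)·(6−j)!.
Computing: 720 − 360 + 72 − 6 = 426.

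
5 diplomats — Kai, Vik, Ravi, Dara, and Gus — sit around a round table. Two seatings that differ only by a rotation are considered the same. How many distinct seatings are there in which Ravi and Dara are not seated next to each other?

All circular seatings of 5 people number (4)! = 24.
Those with Ravi next to Dara: fuse the pair into one unit and seat 4 units around a circle — 2·(3)! = 12.
Subtracting, 24 − 12 = 12.

12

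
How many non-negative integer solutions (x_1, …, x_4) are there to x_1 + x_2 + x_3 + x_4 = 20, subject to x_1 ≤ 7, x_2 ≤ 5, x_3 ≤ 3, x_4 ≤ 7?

10

Ignoring the caps, the number of non-negative solutions to x_1+…+x_4 = 20 is C(23,3) = 1771.
Subtract solutions that violate a single cap (substitute x_i' = x_i − (cap_i+1)): x_1 ≥ 8 gives C(15,3) = 455; x_2 ≥ 6 gives C(17,3) = 680; x_3 ≥ 4 gives C(19,3) = 969; x_4 ≥ 8 gives C(15,3) = 455. Together 2559.
Add back pairs where two caps are both exceeded: 84 + 165 + 35 + 286 + 84 + 165 = 819.
Subtract triples: 10 + 0 + 1 + 10 = 21.
By inclusion–exclusion the count is 1771 − 2559 + 819 − 21 = 10.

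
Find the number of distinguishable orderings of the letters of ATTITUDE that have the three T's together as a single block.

Treat the 3 copies of T as a single block. The multiset to arrange is then {TTT, A, D, E, I, U}, 6 items in all.
All 6 items are distinct, so there are (6)! = 720 arrangements.

720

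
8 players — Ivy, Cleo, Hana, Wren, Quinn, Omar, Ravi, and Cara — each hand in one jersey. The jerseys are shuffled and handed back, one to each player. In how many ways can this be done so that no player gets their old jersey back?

14833

Count assignments avoiding every fixed point. For any j of the 8 players fixed to their old jersey, the other 8−j can be arranged in (8−j)! ways.
By inclusion–exclusion this is Σ_{j=0}^{8} (−1)^j C(8,j)·(8−j)!.
Computing: 40320 − 40320 + 20160 − 6720 + 1680 − 336 + 56 − 8 + 1 = 14833.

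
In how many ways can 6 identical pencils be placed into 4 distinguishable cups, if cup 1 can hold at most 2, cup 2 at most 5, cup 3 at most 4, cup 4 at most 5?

Without the upper bounds there are C(9,3) = 84 ways to split 6 among 4 cups.
Subtract solutions that violate a single cap (substitute x_i' = x_i − (cap_i+1)): x_1 ≥ 3 gives C(6,3) = 20; x_2 ≥ 6 gives C(3,3) = 1; x_3 ≥ 5 gives C(4,3) = 4; x_4 ≥ 6 gives C(3,3) = 1. Together 26.
No two caps can be exceeded simultaneously, so the pair terms are all 0.
By inclusion–exclusion the count is 84 − 26 + 0 = 58.

58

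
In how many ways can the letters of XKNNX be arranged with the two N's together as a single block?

12

Treat the 2 copies of N as a single block. The multiset to arrange is then {NN, K, X, X}, 4 items in all.
That gives (4)!/(2!) = 12 arrangements.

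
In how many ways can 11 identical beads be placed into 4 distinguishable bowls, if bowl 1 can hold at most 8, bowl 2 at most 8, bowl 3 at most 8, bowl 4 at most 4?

250

By stars and bars, unrestricted non-negative solutions to x_1+…+x_4 = 11 number C(11+3,3) = 364.
Subtract solutions that violate a single cap (substitute x_i' = x_i − (cap_i+1)): x_1 ≥ 9 gives C(5,3) = 10; x_2 ≥ 9 gives C(5,3) = 10; x_3 ≥ 9 gives C(5,3) = 10; x_4 ≥ 5 gives C(9,3) = 84. Together 114.
No two caps can be exceeded simultaneously, so the pair terms are all 0.
By inclusion–exclusion the count is 364 − 114 + 0 = 250.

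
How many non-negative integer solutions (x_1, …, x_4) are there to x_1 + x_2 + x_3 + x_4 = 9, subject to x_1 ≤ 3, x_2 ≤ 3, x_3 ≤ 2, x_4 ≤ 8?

By stars and bars, unrestricted non-negative solutions to x_1+…+x_4 = 9 number C(9+3,3) = 220.
Subtract solutions that violate a single cap (substitute x_i' = x_i − (cap_i+1)): x_1 ≥ 4 gives C(8,3) = 56; x_2 ≥ 4 gives C(8,3) = 56; x_3 ≥ 3 gives C(9,3) = 84; x_4 ≥ 9 gives C(3,3) = 1. Together 197.
Add back pairs where two caps are both exceeded: 4 + 10 + 0 + 10 + 0 + 0 = 24.
By inclusion–exclusion the count is 220 − 197 + 24 = 47.

47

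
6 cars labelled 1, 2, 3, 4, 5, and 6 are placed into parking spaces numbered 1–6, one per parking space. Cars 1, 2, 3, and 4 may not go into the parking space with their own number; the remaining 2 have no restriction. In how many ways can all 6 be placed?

362

Let Aᵢ (for 1 ≤ i ≤ 4) be the placements that put car i in its forbidden parking space. Any j of these fix j positions, leaving (6−j)! ways to fill the rest, and there are C(4,j) ways to pick which j.
By inclusion–exclusion, the number of valid placements is Σ_{j=0}^{4} (−1)^j C(4,j)·(6−j)!.
Computing: 720 − 480 + 144 − 24 + 2 = 362.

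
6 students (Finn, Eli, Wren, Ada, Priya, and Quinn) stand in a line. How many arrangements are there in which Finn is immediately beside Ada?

240

Glue Finn and Ada into one block (2 internal orders), leaving 5 units to arrange in a row.
That gives 2 × 5! = 2 × 120 = 240.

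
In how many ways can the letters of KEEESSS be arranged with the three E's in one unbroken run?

Treat the 3 copies of E as a single block. The multiset to arrange is then {EEE, K, S, S, S}, 5 items in all.
That gives (5)!/(3!) = 20 arrangements.

20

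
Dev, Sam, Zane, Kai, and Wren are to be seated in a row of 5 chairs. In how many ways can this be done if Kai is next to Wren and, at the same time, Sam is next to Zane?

24

Treat {Kai,Wren} as one block (2 orders) and {Sam,Zane} as another (2 orders).
That leaves 3 units to arrange: 2 × 2 × 3! = 4 × 6 = 24.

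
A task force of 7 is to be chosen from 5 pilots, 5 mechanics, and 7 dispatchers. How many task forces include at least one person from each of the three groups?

17745

Unrestricted: C(17,7) = 19448 ways to pick any 7 of the 17.
Subtract selections that omit an entire group: no pilots → C(12,7) = 792; no mechanics → C(12,7) = 792; no dispatchers → C(10,7) = 120.
Add back selections omitting two groups (i.e. drawn from a single group): C(5,7) + C(5,7) + C(7,7) = 1.
By inclusion–exclusion: 19448 − 1704 + 1 = 17745.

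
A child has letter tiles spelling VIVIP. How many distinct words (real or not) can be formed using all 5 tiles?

30

The 5 letters of VIVIP have repeats: I appearing twice and V appearing twice.
Dividing 5! = 120 by 2!·2! = 4 for the repeated letters gives 30.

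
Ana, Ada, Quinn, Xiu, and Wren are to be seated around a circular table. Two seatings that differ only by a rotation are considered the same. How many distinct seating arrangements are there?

Around a circle, 5 distinct people have 5!/5 = (4)! = 24 rotationally distinct seatings.

24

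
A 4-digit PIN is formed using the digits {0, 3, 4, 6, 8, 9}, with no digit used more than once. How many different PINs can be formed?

Choose and order 4 of the 6 symbols: the first digit has 6 options, the next 5, then 4, 3.
6 × 5 × 4 × 3 = 360.

360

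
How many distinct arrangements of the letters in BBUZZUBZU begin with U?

Fix U in the first position and arrange the remaining 8 letters.
Those 8 letters have B appearing 3 times, U appearing twice, and Z appearing 3 times, giving (8)!/(3!·3!·2!) = 560.

560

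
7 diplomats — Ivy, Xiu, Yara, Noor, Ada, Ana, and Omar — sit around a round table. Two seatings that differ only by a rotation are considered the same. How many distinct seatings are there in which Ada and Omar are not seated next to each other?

Without the restriction there are (6)! = 720 seatings.
Those with Ada next to Omar: fuse the pair into one unit and seat 6 units around a circle — 2·(5)! = 240.
Subtracting, 720 − 240 = 480.

480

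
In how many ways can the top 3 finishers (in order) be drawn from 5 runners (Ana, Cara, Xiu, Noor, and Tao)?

60

There are 5 choices for 1st place, 4 for 2nd, and 3 for 3rd.
That gives 5 × 4 × 3 = 60.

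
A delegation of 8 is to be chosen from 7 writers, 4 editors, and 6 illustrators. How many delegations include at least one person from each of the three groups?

Total 8-person selections from all 17: C(17,8) = 24310.
Subtract selections that omit an entire group: no writers → C(10,8) = 45; no editors → C(13,8) = 1287; no illustrators → C(11,8) = 165.
Add back selections omitting two groups (i.e. drawn from a single group): C(7,8) + C(4,8) + C(6,8) = 0.
By inclusion–exclusion: 24310 − 1497 + 0 = 22813.

22813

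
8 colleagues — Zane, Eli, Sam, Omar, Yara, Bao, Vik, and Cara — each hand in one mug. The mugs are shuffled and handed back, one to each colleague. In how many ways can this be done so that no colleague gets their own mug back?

14833

This is the derangement count D_8: permutations of 8 items with no fixed point.
By inclusion–exclusion this is Σ_{j=0}^{8} (−1)^j C(8,j)·(8−j)!.
Computing: 40320 − 40320 + 20160 − 6720 + 1680 − 336 + 56 − 8 + 1 = 14833.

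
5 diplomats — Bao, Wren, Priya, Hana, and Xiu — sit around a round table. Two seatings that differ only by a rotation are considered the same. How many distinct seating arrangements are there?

Around a circle, 5 distinct people have 5!/5 = (4)! = 24 rotationally distinct seatings.

24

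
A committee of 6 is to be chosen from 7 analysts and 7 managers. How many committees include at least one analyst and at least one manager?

With no constraint there are C(14,6) = 3003 possible selections.
Selections missing a whole group: no analysts → C(7,6) = 7; no managers → C(7,6) = 7.
Both groups omitted at once is impossible, so 3003 − 14 = 2989.

2989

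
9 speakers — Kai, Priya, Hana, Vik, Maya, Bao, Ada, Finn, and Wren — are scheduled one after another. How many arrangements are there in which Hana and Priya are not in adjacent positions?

Of the 9! = 362880 arrangements, those with Hana and Priya adjacent number 2 × 8! = 80640 (treat the pair as a block with 2 internal orders).
So 362880 − 80640 = 282240 arrangements keep them apart.

282240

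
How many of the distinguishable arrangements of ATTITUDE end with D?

Fix D in the last position and arrange the remaining 7 letters.
Those 7 letters have T appearing 3 times, giving (7)!/(3!) = 840.

840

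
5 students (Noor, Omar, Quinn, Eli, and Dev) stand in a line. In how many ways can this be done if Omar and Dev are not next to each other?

72

Of the 5! = 120 arrangements, those with Omar and Dev adjacent number 2 × 4! = 48 (treat the pair as a block with 2 internal orders).
So 120 − 48 = 72 arrangements keep them apart.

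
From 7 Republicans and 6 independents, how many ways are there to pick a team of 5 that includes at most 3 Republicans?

1056

Split by how many Republicans are chosen (0 through 3).
Sum: C(7,0)·C(6,5) + C(7,1)·C(6,4) + C(7,2)·C(6,3) + C(7,3)·C(6,2) = 6 + 105 + 420 + 525 = 1056.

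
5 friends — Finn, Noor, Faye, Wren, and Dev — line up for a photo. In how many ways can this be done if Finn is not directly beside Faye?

There are 5! = 120 arrangements in all. If Finn and Faye are adjacent, merging them into one block gives 2·(4)! = 48 arrangements.
So 120 − 48 = 72 arrangements keep them apart.

72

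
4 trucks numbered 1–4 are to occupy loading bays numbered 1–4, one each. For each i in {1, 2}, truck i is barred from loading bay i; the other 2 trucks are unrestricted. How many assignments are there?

Let Aᵢ (for i ∈ {1, 2}) be the placements that put truck i in its forbidden loading bay. Any j of these fix j positions, leaving (4−j)! ways to fill the rest, and there are C(2,j) ways to pick which j.
By inclusion–exclusion, the number of valid placements is Σ_{j=0}^{2} (−1)^j C(2,j)·(4−j)!.
Computing: 24 − 12 + 2 = 14.

14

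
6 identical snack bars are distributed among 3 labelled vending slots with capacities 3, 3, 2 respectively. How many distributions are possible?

Without the upper bounds there are C(8,2) = 28 ways to split 6 among 3 vending slots.
Subtract solutions that violate a single cap (substitute x_i' = x_i − (cap_i+1)): x_1 ≥ 4 gives C(4,2) = 6; x_2 ≥ 4 gives C(4,2) = 6; x_3 ≥ 3 gives C(5,2) = 10. Together 22.
No two caps can be exceeded simultaneously, so the pair terms are all 0.
By inclusion–exclusion the count is 28 − 22 + 0 = 6.

6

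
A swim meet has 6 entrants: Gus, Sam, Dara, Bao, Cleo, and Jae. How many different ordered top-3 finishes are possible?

This is an ordered selection of 3 from 6: P(6,3).
That gives 6 × 5 × 4 = 120.

120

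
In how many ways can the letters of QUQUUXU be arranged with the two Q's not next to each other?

75

Total arrangements of QUQUUXU: 7!/(4!·2!) = 105.
If the two Q's are adjacent, glue them into one block, leaving 6 items to arrange: (6)!/(4!) = 30 ways.
Hence 105 − 30 = 75.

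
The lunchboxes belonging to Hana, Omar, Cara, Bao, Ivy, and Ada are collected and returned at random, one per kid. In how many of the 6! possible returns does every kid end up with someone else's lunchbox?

Count assignments avoiding every fixed point. For any j of the 6 kids fixed to their own lunchbox, the other 6−j can be arranged in (6−j)! ways.
By inclusion–exclusion this is Σ_{j=0}^{6} (−1)^j C(6,j)·(6−j)!.
Computing: 720 − 720 + 360 − 120 + 30 − 6 + 1 = 265.

265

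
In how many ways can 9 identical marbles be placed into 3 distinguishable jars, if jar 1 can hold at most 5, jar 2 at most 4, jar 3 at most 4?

15

Ignoring the caps, the number of non-negative solutions to x_1+…+x_3 = 9 is C(11,2) = 55.
Subtract solutions that violate a single cap (substitute x_i' = x_i − (cap_i+1)): x_1 ≥ 6 gives C(5,2) = 10; x_2 ≥ 5 gives C(6,2) = 15; x_3 ≥ 5 gives C(6,2) = 15. Together 40.
No two caps can be exceeded simultaneously, so the pair terms are all 0.
By inclusion–exclusion the count is 55 − 40 + 0 = 15.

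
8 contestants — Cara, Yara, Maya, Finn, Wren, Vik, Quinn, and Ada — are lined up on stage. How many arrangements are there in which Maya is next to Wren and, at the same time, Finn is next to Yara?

2880

Treat {Maya,Wren} as one block (2 orders) and {Finn,Yara} as another (2 orders).
That leaves 6 units to arrange: 2 × 2 × 6! = 4 × 720 = 2880.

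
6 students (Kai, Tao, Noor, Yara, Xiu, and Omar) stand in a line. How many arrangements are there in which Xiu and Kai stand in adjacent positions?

240

Treat {Xiu, Kai} as a single unit. There are 5 units to order, and the pair itself can be ordered 2 ways.
That gives 2 × 5! = 2 × 120 = 240.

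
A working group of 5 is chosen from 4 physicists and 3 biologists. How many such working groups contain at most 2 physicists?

6

Split by how many physicists are chosen (0 through 2).
Sum: C(4,0)·C(3,5) + C(4,1)·C(3,4) + C(4,2)·C(3,3) = 0 + 0 + 6 = 6.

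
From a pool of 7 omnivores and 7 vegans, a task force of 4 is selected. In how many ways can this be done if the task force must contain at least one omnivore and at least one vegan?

931

Total 4-person selections from all 14: C(14,4) = 1001.
Subtract selections that omit an entire group: no omnivores → C(7,4) = 35; no vegans → C(7,4) = 35.
Both groups omitted at once is impossible, so 1001 − 70 = 931.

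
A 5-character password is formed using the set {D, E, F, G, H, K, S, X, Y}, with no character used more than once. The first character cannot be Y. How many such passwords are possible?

13440

The first character has 9−1 = 8 choices (anything except Y).
The remaining 4 characters are filled from the other 8 symbols without repetition: 8 × 7 × 6 × 5 = 1680.
Total: 8 × 1680 = 13440.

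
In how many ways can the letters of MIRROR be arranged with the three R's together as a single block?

24

Treat the 3 copies of R as a single block. The multiset to arrange is then {RRR, I, M, O}, 4 items in all.
All 4 items are distinct, so there are (4)! = 24 arrangements.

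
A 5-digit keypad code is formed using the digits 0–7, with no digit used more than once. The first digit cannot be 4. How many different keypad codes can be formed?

5880

The first digit has 8−1 = 7 choices (anything except 4).
The remaining 4 digits are filled from the other 7 symbols without repetition: 7 × 6 × 5 × 4 = 840.
Total: 7 × 840 = 5880.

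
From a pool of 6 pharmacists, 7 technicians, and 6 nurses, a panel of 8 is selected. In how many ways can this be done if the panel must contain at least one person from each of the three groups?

Total 8-person selections from all 19: C(19,8) = 75582.
Subtract selections that omit an entire group: no pharmacists → C(13,8) = 1287; no technicians → C(12,8) = 495; no nurses → C(13,8) = 1287.
Add back selections omitting two groups (i.e. drawn from a single group): C(6,8) + C(7,8) + C(6,8) = 0.
By inclusion–exclusion: 75582 − 3069 + 0 = 72513.

72513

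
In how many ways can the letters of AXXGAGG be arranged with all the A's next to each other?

Treat the 2 copies of A as a single block. The multiset to arrange is then {AA, G, G, G, X, X}, 6 items in all.
That gives (6)!/(3!·2!) = 60 arrangements.

60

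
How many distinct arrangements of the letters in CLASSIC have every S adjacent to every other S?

Treat the 2 copies of S as a single block. The multiset to arrange is then {SS, A, C, C, I, L}, 6 items in all.
That gives (6)!/(2!) = 360 arrangements.

360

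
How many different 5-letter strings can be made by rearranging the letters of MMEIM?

MMEIM has 5 letters with M appearing 3 times.
Dividing 5! = 120 by 3! = 6 for the repeated letters gives 20.

20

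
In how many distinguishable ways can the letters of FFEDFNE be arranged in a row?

420

Letter multiplicities in FFEDFNE: D×1, E×2, F×3, N×1.
Dividing 7! = 5040 by 3!·2! = 12 for the repeated letters gives 420.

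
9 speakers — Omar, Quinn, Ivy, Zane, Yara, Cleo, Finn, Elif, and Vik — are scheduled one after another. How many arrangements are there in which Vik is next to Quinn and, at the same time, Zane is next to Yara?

20160

Treat {Vik,Quinn} as one block (2 orders) and {Zane,Yara} as another (2 orders).
That leaves 7 units to arrange: 2 × 2 × 7! = 4 × 5040 = 20160.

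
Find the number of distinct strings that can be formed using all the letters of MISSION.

1260

The 7 letters of MISSION have repeats: I appearing twice and S appearing twice.
Dividing 7! = 5040 by 2!·2! = 4 for the repeated letters gives 1260.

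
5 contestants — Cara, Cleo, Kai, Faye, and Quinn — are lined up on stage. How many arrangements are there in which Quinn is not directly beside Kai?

72

There are 5! = 120 arrangements in all. If Quinn and Kai are adjacent, merging them into one block gives 2·(4)! = 48 arrangements.
Complementary counting: 120 − 48 = 72.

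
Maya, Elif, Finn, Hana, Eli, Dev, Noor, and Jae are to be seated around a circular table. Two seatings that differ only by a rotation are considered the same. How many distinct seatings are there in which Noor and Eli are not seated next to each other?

3600

Without the restriction there are (7)! = 5040 seatings.
Those with Noor next to Eli: fuse the pair into one unit and seat 7 units around a circle — 2·(6)! = 1440.
Subtracting, 5040 − 1440 = 3600.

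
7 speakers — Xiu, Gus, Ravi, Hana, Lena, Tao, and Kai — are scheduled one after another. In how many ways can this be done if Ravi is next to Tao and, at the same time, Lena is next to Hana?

Treat {Ravi,Tao} as one block (2 orders) and {Lena,Hana} as another (2 orders).
That leaves 5 units to arrange: 2 × 2 × 5! = 4 × 120 = 480.

480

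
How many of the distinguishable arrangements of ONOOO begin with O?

4

Fix O in the first position and arrange the remaining 4 letters.
Those 4 letters have O appearing 3 times, giving (4)!/(3!) = 4.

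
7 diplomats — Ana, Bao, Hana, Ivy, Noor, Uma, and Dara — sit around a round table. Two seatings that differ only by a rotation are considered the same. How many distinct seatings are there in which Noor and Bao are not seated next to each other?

480

Without the restriction there are (6)! = 720 seatings.
Seatings with Noor beside Bao: treat them as a block with 2 internal orders, giving 2 × (5)! = 240.
Subtracting, 720 − 240 = 480.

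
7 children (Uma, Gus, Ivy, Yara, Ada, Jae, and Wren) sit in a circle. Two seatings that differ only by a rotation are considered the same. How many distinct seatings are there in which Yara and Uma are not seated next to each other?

All circular seatings of 7 people number (6)! = 720.
Seatings with Yara beside Uma: treat them as a block with 2 internal orders, giving 2 × (5)! = 240.
Subtracting, 720 − 240 = 480.

480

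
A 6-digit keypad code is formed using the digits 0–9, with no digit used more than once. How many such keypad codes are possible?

With no repetition, fill the 6 digits in order: 10 choices, then 9, down to 5.
That product is 10 × 9 × 8 × 7 × 6 × 5 = 151200.

151200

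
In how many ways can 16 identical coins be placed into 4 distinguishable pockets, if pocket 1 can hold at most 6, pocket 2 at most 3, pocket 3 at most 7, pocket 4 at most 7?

Ignoring the caps, the number of non-negative solutions to x_1+…+x_4 = 16 is C(19,3) = 969.
Subtract solutions that violate a single cap (substitute x_i' = x_i − (cap_i+1)): x_1 ≥ 7 gives C(12,3) = 220; x_2 ≥ 4 gives C(15,3) = 455; x_3 ≥ 8 gives C(11,3) = 165; x_4 ≥ 8 gives C(11,3) = 165. Together 1005.
Add back pairs where two caps are both exceeded: 56 + 4 + 4 + 35 + 35 + 1 = 135.
By inclusion–exclusion the count is 969 − 1005 + 135 = 99.

99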